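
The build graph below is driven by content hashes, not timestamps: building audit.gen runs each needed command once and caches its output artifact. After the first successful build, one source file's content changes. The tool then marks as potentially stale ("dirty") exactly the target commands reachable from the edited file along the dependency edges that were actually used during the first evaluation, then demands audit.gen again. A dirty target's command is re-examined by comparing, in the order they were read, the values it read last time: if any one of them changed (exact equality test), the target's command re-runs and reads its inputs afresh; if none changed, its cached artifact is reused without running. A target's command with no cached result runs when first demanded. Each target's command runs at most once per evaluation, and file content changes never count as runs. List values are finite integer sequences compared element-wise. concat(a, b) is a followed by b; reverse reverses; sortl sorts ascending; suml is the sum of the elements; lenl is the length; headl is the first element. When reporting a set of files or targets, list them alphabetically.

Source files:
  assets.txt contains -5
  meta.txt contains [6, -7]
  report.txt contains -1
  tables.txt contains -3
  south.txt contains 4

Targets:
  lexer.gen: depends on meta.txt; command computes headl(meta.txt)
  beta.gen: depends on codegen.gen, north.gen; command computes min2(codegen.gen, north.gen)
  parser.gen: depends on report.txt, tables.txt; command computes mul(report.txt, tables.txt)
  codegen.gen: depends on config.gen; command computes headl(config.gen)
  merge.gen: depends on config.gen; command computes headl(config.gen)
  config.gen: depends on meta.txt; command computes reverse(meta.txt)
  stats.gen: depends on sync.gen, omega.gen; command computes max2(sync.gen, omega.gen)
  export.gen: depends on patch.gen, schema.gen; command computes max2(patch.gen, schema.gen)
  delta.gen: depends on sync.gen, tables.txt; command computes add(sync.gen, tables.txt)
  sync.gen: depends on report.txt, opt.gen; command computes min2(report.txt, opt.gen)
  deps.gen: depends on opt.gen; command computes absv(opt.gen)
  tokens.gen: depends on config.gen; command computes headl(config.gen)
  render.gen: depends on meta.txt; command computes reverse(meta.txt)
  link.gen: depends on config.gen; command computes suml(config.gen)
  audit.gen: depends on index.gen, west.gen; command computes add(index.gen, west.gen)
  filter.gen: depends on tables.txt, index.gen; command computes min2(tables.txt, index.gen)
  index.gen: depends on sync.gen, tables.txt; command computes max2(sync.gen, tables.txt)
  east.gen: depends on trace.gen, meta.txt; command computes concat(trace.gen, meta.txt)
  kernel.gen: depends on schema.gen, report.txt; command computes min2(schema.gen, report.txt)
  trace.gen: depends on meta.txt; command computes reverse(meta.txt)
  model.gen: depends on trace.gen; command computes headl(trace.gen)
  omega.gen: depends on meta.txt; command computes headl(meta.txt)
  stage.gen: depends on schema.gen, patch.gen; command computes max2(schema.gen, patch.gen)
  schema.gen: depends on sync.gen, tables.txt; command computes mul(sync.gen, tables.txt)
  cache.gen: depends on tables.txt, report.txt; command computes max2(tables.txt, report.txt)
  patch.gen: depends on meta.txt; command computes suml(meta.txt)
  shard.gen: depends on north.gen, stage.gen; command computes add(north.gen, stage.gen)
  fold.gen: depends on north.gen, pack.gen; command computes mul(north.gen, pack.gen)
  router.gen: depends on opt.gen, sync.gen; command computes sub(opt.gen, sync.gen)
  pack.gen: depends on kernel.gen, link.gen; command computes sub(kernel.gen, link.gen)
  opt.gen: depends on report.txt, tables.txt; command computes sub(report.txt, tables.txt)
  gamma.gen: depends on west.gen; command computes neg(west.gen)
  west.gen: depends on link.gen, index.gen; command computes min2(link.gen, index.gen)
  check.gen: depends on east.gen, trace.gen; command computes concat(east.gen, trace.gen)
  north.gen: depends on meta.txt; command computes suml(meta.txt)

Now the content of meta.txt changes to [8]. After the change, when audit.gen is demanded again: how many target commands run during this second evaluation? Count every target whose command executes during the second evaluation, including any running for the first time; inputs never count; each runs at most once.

Run set: config.gen, link.gen, west.gen (3 run).
The important point: west.gen recomputes to an identical value, and the output ends up unchanged.

Initial pass — values computed on the first demand:
  config.gen = reverse([6, -7]) = [-7, 6]
  link.gen = suml([-7, 6]) = -1
  opt.gen = sub(-1, -3) = 2
  sync.gen = min2(-1, 2) = -1
  index.gen = max2(-1, -3) = -1
  west.gen = min2(-1, -1) = -1
  audit.gen = add(-1, -1) = -2

Second demand — change propagation:
  config.gen: re-runs because meta.txt [6, -7]->[8]; new result [8].
  link.gen: re-runs because config.gen [-7, 6]->[8]; new result 8.
  west.gen: re-runs because link.gen -1->8; new result -1 (unchanged).
  audit.gen: re-examined; everything it read last time is the same (index.gen unchanged, west.gen unchanged) — cache -2 kept, no run.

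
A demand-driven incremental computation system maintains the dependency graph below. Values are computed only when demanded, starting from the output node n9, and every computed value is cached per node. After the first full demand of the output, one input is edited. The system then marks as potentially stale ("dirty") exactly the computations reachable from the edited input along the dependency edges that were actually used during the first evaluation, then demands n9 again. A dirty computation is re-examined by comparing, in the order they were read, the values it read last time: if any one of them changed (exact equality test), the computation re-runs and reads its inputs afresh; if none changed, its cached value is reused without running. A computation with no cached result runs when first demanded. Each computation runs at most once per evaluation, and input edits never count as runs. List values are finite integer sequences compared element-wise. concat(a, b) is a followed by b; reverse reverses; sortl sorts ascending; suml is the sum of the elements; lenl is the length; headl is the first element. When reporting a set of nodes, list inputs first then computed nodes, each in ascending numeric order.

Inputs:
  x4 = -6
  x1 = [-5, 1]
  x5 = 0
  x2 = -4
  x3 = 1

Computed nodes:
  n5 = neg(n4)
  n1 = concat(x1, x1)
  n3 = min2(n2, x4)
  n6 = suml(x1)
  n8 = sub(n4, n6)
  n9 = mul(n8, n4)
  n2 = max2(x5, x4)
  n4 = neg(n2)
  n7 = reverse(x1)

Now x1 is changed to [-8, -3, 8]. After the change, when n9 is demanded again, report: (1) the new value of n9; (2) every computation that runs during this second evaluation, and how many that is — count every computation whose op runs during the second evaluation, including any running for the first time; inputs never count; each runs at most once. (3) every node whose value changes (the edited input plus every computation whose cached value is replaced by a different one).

New value of n9: 0.
Computations that run: n6, n8, n9 — 3 in total.
Values that change: x1, n6, n8.

First evaluation (everything demanded from the output):
  n2 = max2(0, -6) = 0
  n4 = neg(0) = 0
  n6 = suml([-5, 1]) = -4
  n8 = sub(0, -4) = 4
  n9 = mul(4, 0) = 0

Propagation after the edit:
  n6: runs — x1 [-5, 1]->[-8, -3, 8]; result -3.
  n8: runs — n6 -4->-3; result 3.
  n9: runs — n8 4->3; result 0 (same value as before).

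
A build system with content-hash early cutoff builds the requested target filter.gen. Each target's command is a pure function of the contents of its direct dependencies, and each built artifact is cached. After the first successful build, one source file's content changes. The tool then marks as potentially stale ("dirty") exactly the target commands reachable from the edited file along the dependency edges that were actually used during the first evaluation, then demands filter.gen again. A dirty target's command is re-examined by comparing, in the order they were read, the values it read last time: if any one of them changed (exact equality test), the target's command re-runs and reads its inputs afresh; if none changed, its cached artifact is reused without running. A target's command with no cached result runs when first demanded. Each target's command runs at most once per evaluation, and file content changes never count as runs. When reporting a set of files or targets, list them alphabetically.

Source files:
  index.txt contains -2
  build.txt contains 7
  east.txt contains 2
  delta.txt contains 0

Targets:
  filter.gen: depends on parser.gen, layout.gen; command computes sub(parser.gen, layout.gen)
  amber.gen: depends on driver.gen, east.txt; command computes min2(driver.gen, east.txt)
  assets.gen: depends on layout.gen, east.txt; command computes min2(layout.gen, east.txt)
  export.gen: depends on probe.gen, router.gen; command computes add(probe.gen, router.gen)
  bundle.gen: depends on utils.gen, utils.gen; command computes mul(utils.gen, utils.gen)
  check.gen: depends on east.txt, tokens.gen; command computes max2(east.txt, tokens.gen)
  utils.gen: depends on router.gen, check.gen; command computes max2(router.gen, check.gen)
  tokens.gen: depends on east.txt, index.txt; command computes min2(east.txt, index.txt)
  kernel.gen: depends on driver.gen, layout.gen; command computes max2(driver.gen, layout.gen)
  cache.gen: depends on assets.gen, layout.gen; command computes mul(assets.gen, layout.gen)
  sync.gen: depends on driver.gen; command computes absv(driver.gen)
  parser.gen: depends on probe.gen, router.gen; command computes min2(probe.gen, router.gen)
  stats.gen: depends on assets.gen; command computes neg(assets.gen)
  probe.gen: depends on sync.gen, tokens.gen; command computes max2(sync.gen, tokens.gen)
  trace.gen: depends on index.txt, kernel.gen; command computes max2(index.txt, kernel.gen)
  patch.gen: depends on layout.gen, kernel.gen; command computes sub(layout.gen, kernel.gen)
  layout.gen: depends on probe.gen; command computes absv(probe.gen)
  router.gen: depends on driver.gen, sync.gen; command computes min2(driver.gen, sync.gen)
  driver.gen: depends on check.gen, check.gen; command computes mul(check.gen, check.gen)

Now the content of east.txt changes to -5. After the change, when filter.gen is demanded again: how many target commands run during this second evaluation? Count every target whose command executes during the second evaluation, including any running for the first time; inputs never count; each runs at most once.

Target commands that run: check.gen, driver.gen, filter.gen, layout.gen, parser.gen, probe.gen, router.gen, sync.gen, tokens.gen — 9 in total.

First evaluation (everything demanded from the output):
  tokens.gen = min2(2, -2) = -2
  check.gen = max2(2, -2) = 2
  driver.gen = mul(2, 2) = 4
  sync.gen = absv(4) = 4
  probe.gen = max2(4, -2) = 4
  layout.gen = absv(4) = 4
  router.gen = min2(4, 4) = 4
  parser.gen = min2(4, 4) = 4
  filter.gen = sub(4, 4) = 0

Propagation after the edit:
  tokens.gen: runs — east.txt 2->-5; result -5.
  check.gen: runs — east.txt 2->-5; tokens.gen -2->-5; result -5.
  driver.gen: runs — check.gen 2->-5; check.gen 2->-5; result 25.
  sync.gen: runs — driver.gen 4->25; result 25.
  probe.gen: runs — sync.gen 4->25; tokens.gen -2->-5; result 25.
  layout.gen: runs — probe.gen 4->25; result 25.
  router.gen: runs — driver.gen 4->25; sync.gen 4->25; result 25.
  parser.gen: runs — probe.gen 4->25; router.gen 4->25; result 25.
  filter.gen: runs — parser.gen 4->25; layout.gen 4->25; result 0 (same value as before).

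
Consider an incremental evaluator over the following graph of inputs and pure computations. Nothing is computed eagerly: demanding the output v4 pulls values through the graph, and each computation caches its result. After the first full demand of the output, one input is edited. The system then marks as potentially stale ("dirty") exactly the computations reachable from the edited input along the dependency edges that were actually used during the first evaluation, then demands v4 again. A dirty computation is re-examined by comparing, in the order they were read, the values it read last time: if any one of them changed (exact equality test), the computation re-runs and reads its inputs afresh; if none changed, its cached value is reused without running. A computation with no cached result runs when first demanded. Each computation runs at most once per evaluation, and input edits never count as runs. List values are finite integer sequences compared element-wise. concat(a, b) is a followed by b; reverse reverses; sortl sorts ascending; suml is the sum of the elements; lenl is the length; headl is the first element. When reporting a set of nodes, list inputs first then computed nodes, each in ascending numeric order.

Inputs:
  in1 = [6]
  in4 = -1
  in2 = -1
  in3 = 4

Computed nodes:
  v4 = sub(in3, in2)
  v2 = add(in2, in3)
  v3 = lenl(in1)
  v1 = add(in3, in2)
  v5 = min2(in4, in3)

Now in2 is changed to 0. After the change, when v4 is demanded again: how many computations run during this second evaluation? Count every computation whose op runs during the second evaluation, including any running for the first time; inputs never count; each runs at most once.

Initial pass — values computed on the first demand:
  v4 = sub(4, -1) = 5

Second demand — change propagation:
  v4: re-runs because in2 -1->0; new result 4.

Run set: v4 (1 run).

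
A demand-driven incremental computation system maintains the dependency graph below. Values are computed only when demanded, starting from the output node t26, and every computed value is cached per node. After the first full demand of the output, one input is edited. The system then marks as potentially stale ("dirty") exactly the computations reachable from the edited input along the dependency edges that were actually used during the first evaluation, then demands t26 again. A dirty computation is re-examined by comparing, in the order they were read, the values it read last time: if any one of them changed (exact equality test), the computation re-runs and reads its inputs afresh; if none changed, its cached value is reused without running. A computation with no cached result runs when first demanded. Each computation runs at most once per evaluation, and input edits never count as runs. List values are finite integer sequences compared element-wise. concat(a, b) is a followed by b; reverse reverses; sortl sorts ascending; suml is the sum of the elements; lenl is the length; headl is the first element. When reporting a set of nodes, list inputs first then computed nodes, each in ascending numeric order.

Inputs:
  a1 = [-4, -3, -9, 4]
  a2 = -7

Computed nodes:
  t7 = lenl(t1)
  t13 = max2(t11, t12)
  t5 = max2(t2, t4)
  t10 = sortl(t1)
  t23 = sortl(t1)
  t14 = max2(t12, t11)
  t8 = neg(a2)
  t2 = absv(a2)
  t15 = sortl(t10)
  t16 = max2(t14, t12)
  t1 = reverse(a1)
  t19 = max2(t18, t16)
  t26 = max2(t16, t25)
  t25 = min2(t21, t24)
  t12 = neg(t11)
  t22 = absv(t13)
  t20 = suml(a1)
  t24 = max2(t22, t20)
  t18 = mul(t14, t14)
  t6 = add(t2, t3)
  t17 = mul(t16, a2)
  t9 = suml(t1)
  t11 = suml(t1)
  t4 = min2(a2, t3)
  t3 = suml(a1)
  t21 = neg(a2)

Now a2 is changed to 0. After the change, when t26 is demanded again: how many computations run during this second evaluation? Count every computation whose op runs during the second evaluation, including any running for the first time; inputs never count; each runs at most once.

First evaluation (everything demanded from the output):
  t1 = reverse([-4, -3, -9, 4]) = [4, -9, -3, -4]
  t11 = suml([4, -9, -3, -4]) = -12
  t12 = neg(-12) = 12
  t13 = max2(-12, 12) = 12
  t14 = max2(12, -12) = 12
  t16 = max2(12, 12) = 12
  t20 = suml([-4, -3, -9, 4]) = -12
  t21 = neg(-7) = 7
  t22 = absv(12) = 12
  t24 = max2(12, -12) = 12
  t25 = min2(7, 12) = 7
  t26 = max2(12, 7) = 12

Propagation after the edit:
  t21: runs — a2 -7->0; result 0.
  t25: runs — t21 7->0; result 0.
  t26: runs — t25 7->0; result 12 (same value as before).

Computations that run: t21, t25, t26 — 3 in total.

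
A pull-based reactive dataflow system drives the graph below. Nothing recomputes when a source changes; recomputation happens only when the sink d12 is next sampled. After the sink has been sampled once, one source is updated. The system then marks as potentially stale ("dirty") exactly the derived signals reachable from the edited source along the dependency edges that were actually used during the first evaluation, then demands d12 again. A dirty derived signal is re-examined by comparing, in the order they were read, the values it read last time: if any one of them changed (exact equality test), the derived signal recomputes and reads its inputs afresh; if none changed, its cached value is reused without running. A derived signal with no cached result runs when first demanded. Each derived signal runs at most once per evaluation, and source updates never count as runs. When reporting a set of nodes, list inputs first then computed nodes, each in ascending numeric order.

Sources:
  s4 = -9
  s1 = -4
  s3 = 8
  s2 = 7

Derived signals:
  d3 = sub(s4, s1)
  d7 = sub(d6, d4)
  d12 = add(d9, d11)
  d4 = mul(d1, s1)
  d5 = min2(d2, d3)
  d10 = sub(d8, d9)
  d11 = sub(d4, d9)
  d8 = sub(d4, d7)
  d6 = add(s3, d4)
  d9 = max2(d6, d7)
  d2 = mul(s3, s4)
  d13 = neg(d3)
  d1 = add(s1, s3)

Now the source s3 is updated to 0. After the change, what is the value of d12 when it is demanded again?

New value of d12: 16.

First evaluation (everything demanded from the output):
  d1 = add(-4, 8) = 4
  d4 = mul(4, -4) = -16
  d6 = add(8, -16) = -8
  d7 = sub(-8, -16) = 8
  d9 = max2(-8, 8) = 8
  d11 = sub(-16, 8) = -24
  d12 = add(8, -24) = -16

Propagation after the edit:
  d1: runs — s3 8->0; result -4.
  d4: runs — d1 4->-4; result 16.
  d6: runs — s3 8->0; d4 -16->16; result 16.
  d7: runs — d6 -8->16; d4 -16->16; result 0.
  d9: runs — d6 -8->16; d7 8->0; result 16.
  d11: runs — d4 -16->16; d9 8->16; result 0.
  d12: runs — d9 8->16; d11 -24->0; result 16.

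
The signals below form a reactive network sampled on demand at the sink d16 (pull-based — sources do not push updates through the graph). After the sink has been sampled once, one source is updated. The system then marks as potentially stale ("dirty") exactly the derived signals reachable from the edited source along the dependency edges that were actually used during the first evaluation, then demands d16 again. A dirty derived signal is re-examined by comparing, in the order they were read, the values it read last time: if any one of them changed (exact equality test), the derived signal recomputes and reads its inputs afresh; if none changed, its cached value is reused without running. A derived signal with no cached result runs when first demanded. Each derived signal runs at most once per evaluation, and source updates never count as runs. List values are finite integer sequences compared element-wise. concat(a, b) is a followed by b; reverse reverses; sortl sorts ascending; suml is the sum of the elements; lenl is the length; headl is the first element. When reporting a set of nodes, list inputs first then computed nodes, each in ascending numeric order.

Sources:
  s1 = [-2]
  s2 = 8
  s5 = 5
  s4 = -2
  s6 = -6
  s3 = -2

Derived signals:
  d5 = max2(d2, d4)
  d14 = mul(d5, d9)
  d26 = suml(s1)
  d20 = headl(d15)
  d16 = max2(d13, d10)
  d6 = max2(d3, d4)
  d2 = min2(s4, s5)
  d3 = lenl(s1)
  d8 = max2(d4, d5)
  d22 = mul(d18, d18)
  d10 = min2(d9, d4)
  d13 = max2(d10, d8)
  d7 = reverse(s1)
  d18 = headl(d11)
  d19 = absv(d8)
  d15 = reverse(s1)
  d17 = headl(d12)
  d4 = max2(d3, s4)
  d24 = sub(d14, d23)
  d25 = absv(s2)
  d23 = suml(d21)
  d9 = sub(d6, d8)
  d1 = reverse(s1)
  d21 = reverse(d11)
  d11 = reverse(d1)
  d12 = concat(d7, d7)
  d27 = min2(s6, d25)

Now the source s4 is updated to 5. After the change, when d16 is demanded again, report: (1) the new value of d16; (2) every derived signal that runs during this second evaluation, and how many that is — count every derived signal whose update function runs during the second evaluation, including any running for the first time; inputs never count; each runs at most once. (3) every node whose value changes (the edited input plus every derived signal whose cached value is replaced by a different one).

Initial pass — values computed on the first demand:
  d2 = min2(-2, 5) = -2
  d3 = lenl([-2]) = 1
  d4 = max2(1, -2) = 1
  d5 = max2(-2, 1) = 1
  d6 = max2(1, 1) = 1
  d8 = max2(1, 1) = 1
  d9 = sub(1, 1) = 0
  d10 = min2(0, 1) = 0
  d13 = max2(0, 1) = 1
  d16 = max2(1, 0) = 1

Second demand — change propagation:
  d2: re-runs because s4 -2->5; new result 5.
  d4: re-runs because s4 -2->5; new result 5.
  d5: re-runs because d2 -2->5; d4 1->5; new result 5.
  d6: re-runs because d4 1->5; new result 5.
  d8: re-runs because d4 1->5; d5 1->5; new result 5.
  d9: re-runs because d6 1->5; d8 1->5; new result 0 (unchanged).
  d10: re-runs because d4 1->5; new result 0 (unchanged).
  d13: re-runs because d8 1->5; new result 5.
  d16: re-runs because d13 1->5; new result 5.

d16 now evaluates to 5.
Run set: d2, d4, d5, d6, d8, d9, d10, d13, d16 (9 run).
Changed values: s4, d2, d4, d5, d6, d8, d13, d16.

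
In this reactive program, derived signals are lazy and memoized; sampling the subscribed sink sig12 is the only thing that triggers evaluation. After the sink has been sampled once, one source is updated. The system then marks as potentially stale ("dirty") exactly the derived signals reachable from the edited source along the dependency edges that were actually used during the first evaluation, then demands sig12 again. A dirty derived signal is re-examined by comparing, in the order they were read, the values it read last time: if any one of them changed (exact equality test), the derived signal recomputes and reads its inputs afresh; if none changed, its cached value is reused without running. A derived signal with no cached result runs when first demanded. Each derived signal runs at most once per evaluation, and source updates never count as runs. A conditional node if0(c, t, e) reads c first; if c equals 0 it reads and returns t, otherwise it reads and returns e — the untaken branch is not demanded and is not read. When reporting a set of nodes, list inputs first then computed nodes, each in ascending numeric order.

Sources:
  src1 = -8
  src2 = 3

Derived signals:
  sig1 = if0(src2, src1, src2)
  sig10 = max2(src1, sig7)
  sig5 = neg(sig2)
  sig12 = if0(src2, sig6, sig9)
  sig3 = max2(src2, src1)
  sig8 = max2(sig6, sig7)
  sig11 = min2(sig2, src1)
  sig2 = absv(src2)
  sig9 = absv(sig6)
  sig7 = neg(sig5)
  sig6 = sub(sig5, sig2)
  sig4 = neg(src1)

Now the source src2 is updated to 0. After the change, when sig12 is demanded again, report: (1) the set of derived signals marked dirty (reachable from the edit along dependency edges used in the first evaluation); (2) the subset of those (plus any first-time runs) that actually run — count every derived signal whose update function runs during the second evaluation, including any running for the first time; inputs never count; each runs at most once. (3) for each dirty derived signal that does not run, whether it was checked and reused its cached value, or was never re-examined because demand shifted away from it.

First demand of the output computes:
  sig2 = absv(3) = 3
  sig5 = neg(3) = -3
  sig6 = sub(-3, 3) = -6
  sig9 = absv(-6) = 6
  sig12 = if0(src2=3 -> else branch sig9) = 6

After the edit, cleaning proceeds:
  sig2: a read changed (src2 3->0) — executes, giving 0.
  sig5: a read changed (sig2 3->0) — executes, giving 0.
  sig6: a read changed (sig5 -3->0; sig2 3->0) — executes, giving 0.
  sig9: stays stale; no demand reaches it after the flip.
  sig12: a read changed (src2 3->0) — executes, giving 0.

Note the branch switch — demand abandons sig9, which is never re-examined.

The edit dirties: sig2, sig5, sig6, sig9, sig12.
4 derived signals run: sig2, sig5, sig6, sig12.
Unvisited dirty nodes (no longer demanded): sig9.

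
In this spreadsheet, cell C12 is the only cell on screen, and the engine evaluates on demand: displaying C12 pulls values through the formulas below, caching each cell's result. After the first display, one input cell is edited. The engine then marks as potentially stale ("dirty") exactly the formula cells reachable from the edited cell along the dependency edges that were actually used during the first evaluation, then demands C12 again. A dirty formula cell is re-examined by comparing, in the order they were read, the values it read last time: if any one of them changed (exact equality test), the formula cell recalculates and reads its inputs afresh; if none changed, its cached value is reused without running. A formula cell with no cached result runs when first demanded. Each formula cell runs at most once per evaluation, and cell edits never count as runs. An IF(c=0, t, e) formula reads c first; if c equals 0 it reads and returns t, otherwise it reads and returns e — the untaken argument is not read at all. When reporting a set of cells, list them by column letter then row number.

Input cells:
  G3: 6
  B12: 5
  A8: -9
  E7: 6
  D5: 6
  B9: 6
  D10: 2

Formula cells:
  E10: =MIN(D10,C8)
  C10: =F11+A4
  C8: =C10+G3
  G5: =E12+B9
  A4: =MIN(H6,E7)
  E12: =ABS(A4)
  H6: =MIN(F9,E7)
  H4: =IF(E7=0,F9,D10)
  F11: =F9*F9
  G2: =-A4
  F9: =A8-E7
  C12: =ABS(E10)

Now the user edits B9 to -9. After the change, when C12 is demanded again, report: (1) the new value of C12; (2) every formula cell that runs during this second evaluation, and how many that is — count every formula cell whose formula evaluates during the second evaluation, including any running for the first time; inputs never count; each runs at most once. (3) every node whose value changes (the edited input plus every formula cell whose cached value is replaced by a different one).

Initial pass — values computed on the first demand:
  F9 = -9 - 6 = -15
  F11 = -15 * -15 = 225
  H6 = MIN(-15, 6) = -15
  A4 = MIN(-15, 6) = -15
  C10 = 225 + -15 = 210
  C8 = 210 + 6 = 216
  E10 = MIN(2, 216) = 2
  C12 = ABS(2) = 2

Second demand — change propagation:
  no demanded computation ever read B9, so the edit dirties nothing and nothing runs.

The important point: nothing the output needs ever reads B9, so the edit is invisible to it.

C12 now evaluates to 2.
Run set: none (0 run).
Changed values: B9.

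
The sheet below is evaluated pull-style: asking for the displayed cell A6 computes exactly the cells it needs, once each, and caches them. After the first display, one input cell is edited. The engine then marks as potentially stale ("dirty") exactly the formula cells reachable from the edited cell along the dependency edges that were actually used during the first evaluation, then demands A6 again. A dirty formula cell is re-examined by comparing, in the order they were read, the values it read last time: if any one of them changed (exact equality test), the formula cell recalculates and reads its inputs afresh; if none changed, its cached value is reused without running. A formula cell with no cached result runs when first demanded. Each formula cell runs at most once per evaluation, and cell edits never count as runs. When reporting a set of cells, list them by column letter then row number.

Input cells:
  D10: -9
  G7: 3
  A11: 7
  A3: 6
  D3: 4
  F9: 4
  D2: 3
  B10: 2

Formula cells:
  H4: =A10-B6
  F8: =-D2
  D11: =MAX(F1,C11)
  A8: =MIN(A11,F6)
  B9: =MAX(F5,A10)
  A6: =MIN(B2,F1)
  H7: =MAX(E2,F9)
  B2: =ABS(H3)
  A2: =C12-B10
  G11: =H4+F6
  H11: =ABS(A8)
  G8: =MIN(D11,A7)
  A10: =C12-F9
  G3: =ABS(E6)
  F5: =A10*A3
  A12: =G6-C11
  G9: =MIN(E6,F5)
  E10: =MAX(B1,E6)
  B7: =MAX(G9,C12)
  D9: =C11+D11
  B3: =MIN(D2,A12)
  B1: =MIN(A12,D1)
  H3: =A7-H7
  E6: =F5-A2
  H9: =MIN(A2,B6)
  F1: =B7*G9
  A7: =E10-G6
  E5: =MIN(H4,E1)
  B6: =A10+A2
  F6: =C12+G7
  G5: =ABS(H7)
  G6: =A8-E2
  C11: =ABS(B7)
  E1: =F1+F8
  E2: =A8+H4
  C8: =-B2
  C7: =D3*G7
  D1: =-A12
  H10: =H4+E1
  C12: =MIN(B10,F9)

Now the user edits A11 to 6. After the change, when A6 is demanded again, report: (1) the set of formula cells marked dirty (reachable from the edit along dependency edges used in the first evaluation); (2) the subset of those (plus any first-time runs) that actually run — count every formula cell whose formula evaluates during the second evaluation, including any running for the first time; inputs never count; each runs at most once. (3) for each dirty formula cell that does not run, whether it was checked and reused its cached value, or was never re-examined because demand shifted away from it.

The edit dirties: A6, A7, A8, A12, B1, B2, D1, E2, E10, G6, H3, H7.
1 formula cells run: A8.
Cache hits after checking: A6, A7, A12, B1, B2, D1, E2, E10, G6, H3, H7.
Note the absorption at A8: it re-runs yet its value is the same, leaving the output's value untouched.

First demand of the output computes:
  C12 = MIN(2, 4) = 2
  A2 = 2 - 2 = 0
  A10 = 2 - 4 = -2
  B6 = -2 + 0 = -2
  F5 = -2 * 6 = -12
  E6 = -12 - 0 = -12
  F6 = 2 + 3 = 5
  A8 = MIN(7, 5) = 5
  G9 = MIN(-12, -12) = -12
  B7 = MAX(-12, 2) = 2
  C11 = ABS(2) = 2
  F1 = 2 * -12 = -24
  H4 = -2 - -2 = 0
  E2 = 5 + 0 = 5
  G6 = 5 - 5 = 0
  A12 = 0 - 2 = -2
  D1 = -(-2) = 2
  B1 = MIN(-2, 2) = -2
  E10 = MAX(-2, -12) = -2
  A7 = -2 - 0 = -2
  H7 = MAX(5, 4) = 5
  H3 = -2 - 5 = -7
  B2 = ABS(-7) = 7
  A6 = MIN(7, -24) = -24

After the edit, cleaning proceeds:
  A8: a read changed (A11 7->6) — executes, giving 5 — identical to its old value.
  E2: dirty, but its reads are unchanged (A8 unchanged, H4 unchanged); cached 5 stands.
  G6: dirty, but its reads are unchanged (A8 unchanged, E2 unchanged); cached 0 stands.
  A12: dirty, but its reads are unchanged (G6 unchanged, C11 unchanged); cached -2 stands.
  D1: dirty, but its reads are unchanged (A12 unchanged); cached 2 stands.
  B1: dirty, but its reads are unchanged (A12 unchanged, D1 unchanged); cached -2 stands.
  E10: dirty, but its reads are unchanged (B1 unchanged, E6 unchanged); cached -2 stands.
  A7: dirty, but its reads are unchanged (E10 unchanged, G6 unchanged); cached -2 stands.
  H7: dirty, but its reads are unchanged (E2 unchanged, F9 unchanged); cached 5 stands.
  H3: dirty, but its reads are unchanged (A7 unchanged, H7 unchanged); cached -7 stands.
  B2: dirty, but its reads are unchanged (H3 unchanged); cached 7 stands.
  A6: dirty, but its reads are unchanged (B2 unchanged, F1 unchanged); cached -24 stands.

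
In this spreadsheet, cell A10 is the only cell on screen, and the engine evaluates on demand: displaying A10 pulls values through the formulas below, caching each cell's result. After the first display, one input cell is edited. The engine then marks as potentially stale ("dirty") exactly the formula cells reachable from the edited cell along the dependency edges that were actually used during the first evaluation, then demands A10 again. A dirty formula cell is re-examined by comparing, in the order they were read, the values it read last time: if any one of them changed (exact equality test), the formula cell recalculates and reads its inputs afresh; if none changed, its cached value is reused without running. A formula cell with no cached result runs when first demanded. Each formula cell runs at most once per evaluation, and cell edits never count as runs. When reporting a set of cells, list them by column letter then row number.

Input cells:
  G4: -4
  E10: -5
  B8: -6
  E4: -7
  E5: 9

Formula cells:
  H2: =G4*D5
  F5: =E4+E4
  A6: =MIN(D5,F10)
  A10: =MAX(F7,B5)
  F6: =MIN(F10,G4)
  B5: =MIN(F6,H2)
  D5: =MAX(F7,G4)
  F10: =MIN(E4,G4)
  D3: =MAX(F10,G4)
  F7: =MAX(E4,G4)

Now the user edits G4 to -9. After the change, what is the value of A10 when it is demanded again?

Initial pass — values computed on the first demand:
  F7 = MAX(-7, -4) = -4
  D5 = MAX(-4, -4) = -4
  F10 = MIN(-7, -4) = -7
  F6 = MIN(-7, -4) = -7
  H2 = -4 * -4 = 16
  B5 = MIN(-7, 16) = -7
  A10 = MAX(-4, -7) = -4

Second demand — change propagation:
  F7: re-runs because G4 -4->-9; new result -7.
  D5: re-runs because F7 -4->-7; G4 -4->-9; new result -7.
  F10: re-runs because G4 -4->-9; new result -9.
  F6: re-runs because F10 -7->-9; G4 -4->-9; new result -9.
  H2: re-runs because G4 -4->-9; D5 -4->-7; new result 63.
  B5: re-runs because F6 -7->-9; H2 16->63; new result -9.
  A10: re-runs because F7 -4->-7; B5 -7->-9; new result -7.

A10 now evaluates to -7.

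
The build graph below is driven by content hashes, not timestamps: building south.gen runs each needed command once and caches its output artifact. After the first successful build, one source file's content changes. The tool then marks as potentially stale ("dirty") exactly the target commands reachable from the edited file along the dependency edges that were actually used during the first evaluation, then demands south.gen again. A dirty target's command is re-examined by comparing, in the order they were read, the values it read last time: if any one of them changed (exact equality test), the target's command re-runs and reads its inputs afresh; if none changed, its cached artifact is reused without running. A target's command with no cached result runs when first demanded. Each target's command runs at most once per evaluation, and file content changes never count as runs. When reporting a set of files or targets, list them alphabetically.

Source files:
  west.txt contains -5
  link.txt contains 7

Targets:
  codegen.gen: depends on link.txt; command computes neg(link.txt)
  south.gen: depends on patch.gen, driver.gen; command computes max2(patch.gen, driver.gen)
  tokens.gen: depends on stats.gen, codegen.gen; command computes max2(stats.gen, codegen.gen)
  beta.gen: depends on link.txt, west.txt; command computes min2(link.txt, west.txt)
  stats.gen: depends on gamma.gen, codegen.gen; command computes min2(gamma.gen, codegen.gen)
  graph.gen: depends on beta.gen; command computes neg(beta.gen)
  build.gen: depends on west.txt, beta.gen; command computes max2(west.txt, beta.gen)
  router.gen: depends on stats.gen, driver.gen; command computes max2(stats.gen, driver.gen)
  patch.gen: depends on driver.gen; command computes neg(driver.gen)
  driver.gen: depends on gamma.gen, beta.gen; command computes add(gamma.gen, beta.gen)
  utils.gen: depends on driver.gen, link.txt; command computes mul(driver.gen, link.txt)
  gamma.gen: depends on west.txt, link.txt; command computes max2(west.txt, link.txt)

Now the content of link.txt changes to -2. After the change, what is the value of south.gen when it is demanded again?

south.gen now evaluates to 7.

Initial pass — values computed on the first demand:
  beta.gen = min2(7, -5) = -5
  gamma.gen = max2(-5, 7) = 7
  driver.gen = add(7, -5) = 2
  patch.gen = neg(2) = -2
  south.gen = max2(-2, 2) = 2

Second demand — change propagation:
  beta.gen: re-runs because link.txt 7->-2; new result -5 (unchanged).
  gamma.gen: re-runs because link.txt 7->-2; new result -2.
  driver.gen: re-runs because gamma.gen 7->-2; new result -7.
  patch.gen: re-runs because driver.gen 2->-7; new result 7.
  south.gen: re-runs because patch.gen -2->7; driver.gen 2->-7; new result 7.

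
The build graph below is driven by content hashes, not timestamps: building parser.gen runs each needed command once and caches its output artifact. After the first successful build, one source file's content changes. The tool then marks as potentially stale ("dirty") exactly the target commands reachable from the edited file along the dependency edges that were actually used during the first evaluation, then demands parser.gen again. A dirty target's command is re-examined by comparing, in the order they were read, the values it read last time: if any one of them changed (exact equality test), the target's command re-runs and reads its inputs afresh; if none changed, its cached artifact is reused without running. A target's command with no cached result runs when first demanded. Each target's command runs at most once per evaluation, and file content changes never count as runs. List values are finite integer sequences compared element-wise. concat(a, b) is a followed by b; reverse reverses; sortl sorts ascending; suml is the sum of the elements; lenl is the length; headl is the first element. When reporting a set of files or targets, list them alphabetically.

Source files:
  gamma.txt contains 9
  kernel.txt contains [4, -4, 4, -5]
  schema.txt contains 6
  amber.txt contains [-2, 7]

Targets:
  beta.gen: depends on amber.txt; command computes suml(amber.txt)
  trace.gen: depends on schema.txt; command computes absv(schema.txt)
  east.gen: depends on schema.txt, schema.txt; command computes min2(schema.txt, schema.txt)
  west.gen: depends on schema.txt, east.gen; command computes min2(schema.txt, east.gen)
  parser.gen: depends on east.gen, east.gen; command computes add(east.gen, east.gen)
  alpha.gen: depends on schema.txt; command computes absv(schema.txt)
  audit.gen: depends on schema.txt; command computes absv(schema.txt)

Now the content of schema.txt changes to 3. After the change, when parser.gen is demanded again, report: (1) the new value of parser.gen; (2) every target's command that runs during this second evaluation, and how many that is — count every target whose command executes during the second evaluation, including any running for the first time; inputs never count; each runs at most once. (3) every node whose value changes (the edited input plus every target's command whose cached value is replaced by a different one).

Initial pass — values computed on the first demand:
  east.gen = min2(6, 6) = 6
  parser.gen = add(6, 6) = 12

Second demand — change propagation:
  east.gen: re-runs because schema.txt 6->3; schema.txt 6->3; new result 3.
  parser.gen: re-runs because east.gen 6->3; east.gen 6->3; new result 6.

parser.gen now evaluates to 6.
Run set: east.gen, parser.gen (2 run).
Changed values: east.gen, parser.gen, schema.txt.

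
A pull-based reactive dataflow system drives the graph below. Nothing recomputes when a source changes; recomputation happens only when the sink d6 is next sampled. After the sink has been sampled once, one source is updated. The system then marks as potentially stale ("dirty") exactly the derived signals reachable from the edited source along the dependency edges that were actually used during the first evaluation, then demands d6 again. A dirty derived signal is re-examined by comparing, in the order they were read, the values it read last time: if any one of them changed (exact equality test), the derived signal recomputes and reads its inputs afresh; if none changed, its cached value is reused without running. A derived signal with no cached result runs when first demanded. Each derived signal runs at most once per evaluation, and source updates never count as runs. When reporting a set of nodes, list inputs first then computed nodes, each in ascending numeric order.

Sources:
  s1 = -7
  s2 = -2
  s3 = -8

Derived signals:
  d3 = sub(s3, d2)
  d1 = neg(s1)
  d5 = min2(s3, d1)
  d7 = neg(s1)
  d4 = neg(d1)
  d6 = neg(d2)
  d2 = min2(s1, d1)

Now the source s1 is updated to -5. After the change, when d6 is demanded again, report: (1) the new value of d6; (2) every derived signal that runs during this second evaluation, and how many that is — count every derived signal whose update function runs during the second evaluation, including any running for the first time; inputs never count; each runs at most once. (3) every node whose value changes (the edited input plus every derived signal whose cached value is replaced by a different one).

New value of d6: 5.
Derived signals that run: d1, d2, d6 — 3 in total.
Values that change: s1, d1, d2, d6.

First evaluation (everything demanded from the output):
  d1 = neg(-7) = 7
  d2 = min2(-7, 7) = -7
  d6 = neg(-7) = 7

Propagation after the edit:
  d1: runs — s1 -7->-5; result 5.
  d2: runs — s1 -7->-5; d1 7->5; result -5.
  d6: runs — d2 -7->-5; result 5.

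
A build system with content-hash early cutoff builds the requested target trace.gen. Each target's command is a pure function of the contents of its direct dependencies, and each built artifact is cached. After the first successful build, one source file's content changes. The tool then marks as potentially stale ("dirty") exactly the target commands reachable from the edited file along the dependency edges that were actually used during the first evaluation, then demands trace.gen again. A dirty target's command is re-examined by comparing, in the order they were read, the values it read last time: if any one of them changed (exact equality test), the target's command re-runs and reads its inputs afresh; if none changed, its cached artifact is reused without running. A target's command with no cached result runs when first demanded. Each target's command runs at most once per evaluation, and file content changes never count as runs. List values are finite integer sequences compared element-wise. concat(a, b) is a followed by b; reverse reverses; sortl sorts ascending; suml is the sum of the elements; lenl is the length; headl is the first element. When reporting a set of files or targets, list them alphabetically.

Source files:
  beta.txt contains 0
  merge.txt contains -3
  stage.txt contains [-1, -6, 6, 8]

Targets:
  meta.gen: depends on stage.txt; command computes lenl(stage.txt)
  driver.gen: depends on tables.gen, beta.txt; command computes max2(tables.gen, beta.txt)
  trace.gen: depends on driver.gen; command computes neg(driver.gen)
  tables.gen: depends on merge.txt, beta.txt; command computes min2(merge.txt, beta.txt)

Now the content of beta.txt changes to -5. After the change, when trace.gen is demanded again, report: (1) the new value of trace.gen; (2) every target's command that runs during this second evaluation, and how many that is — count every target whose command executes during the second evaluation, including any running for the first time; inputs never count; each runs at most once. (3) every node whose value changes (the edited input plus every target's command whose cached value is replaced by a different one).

New value of trace.gen: 5.
Target commands that run: driver.gen, tables.gen, trace.gen — 3 in total.
Values that change: beta.txt, driver.gen, tables.gen, trace.gen.

First evaluation (everything demanded from the output):
  tables.gen = min2(-3, 0) = -3
  driver.gen = max2(-3, 0) = 0
  trace.gen = neg(0) = 0

Propagation after the edit:
  tables.gen: runs — beta.txt 0->-5; result -5.
  driver.gen: runs — tables.gen -3->-5; beta.txt 0->-5; result -5.
  trace.gen: runs — driver.gen 0->-5; result 5.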